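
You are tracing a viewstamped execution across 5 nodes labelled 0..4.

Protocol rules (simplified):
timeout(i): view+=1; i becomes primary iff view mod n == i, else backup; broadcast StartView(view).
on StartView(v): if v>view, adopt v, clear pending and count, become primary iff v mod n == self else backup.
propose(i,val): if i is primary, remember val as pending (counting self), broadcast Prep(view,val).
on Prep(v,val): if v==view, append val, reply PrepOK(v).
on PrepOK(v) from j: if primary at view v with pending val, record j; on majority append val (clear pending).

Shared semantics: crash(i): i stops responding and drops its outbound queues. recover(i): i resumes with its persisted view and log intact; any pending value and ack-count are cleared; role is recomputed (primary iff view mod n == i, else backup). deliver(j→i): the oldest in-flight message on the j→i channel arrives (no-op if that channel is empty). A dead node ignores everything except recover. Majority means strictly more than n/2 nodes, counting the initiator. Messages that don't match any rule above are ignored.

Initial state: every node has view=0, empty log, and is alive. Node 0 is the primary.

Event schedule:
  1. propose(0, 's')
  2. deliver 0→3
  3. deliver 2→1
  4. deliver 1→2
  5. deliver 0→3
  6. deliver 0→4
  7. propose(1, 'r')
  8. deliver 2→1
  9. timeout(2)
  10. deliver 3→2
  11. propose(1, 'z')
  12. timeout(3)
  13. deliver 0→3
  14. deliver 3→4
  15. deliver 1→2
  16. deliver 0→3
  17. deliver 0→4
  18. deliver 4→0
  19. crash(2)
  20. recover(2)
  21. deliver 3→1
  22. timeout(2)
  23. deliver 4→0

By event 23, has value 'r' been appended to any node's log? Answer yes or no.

step 1 propose(0,'s'): —
step 2 deliver 0→3: 3={back,v=0,log=s}
step 3 deliver 2→1: —
step 4 deliver 1→2: —
step 5 deliver 0→3: —
step 6 deliver 0→4: 4={back,v=0,log=s}
step 7 propose(1,'r'): —
step 8 deliver 2→1: —
step 9 timeout(2): 2={back,v=1,log=-}
step 10 deliver 3→2: —
step 11 propose(1,'z'): —
step 12 timeout(3): 3={back,v=1,log=s}
step 13 deliver 0→3: —
step 14 deliver 3→4: 4={back,v=1,log=s}
step 15 deliver 1→2: —
step 16 deliver 0→3: —
step 17 deliver 0→4: —
step 18 deliver 4→0: —
step 19 crash(2): 2={✗back,v=1,log=-}
step 20 recover(2): 2={back,v=1,log=-}
step 21 deliver 3→1: 1={prim,v=1,log=-}
step 22 timeout(2): 2={prim,v=2,log=-}
step 23 deliver 4→0: —

no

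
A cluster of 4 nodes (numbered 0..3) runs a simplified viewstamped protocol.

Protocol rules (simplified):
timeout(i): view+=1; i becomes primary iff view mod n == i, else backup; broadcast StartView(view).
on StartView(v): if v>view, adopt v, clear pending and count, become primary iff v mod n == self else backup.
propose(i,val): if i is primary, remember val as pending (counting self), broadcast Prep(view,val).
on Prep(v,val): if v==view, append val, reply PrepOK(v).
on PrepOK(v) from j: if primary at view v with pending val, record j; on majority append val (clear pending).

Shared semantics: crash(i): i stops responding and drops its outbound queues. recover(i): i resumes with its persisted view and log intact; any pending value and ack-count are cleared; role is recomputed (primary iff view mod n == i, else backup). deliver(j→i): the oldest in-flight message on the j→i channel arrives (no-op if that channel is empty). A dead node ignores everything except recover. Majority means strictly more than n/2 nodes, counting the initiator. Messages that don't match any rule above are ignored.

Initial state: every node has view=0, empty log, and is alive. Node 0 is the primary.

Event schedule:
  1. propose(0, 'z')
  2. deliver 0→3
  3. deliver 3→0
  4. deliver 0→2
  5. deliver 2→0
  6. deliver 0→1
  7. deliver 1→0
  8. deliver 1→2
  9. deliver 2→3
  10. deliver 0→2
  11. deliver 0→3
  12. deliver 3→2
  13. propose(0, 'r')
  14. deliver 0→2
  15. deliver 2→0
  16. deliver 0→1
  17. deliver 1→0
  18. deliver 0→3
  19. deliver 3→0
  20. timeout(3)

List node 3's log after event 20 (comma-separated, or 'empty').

after 1 — propose(0,'z'): ·
after 2 — deliver 0→3: n3:back/v0/[z]
after 3 — deliver 3→0: ·
after 4 — deliver 0→2: n2:back/v0/[z]
after 5 — deliver 2→0: n0:prim/v0/[z]
after 6 — deliver 0→1: n1:back/v0/[z]
after 7 — deliver 1→0: ·
after 8 — deliver 1→2: ·
after 9 — deliver 2→3: ·
after 10 — deliver 0→2: ·
after 11 — deliver 0→3: ·
after 12 — deliver 3→2: ·
after 13 — propose(0,'r'): ·
after 14 — deliver 0→2: n2:back/v0/[z,r]
after 15 — deliver 2→0: ·
after 16 — deliver 0→1: n1:back/v0/[z,r]
after 17 — deliver 1→0: n0:prim/v0/[z,r]
after 18 — deliver 0→3: n3:back/v0/[z,r]
after 19 — deliver 3→0: ·
after 20 — timeout(3): n3:back/v1/[z,r]

z,r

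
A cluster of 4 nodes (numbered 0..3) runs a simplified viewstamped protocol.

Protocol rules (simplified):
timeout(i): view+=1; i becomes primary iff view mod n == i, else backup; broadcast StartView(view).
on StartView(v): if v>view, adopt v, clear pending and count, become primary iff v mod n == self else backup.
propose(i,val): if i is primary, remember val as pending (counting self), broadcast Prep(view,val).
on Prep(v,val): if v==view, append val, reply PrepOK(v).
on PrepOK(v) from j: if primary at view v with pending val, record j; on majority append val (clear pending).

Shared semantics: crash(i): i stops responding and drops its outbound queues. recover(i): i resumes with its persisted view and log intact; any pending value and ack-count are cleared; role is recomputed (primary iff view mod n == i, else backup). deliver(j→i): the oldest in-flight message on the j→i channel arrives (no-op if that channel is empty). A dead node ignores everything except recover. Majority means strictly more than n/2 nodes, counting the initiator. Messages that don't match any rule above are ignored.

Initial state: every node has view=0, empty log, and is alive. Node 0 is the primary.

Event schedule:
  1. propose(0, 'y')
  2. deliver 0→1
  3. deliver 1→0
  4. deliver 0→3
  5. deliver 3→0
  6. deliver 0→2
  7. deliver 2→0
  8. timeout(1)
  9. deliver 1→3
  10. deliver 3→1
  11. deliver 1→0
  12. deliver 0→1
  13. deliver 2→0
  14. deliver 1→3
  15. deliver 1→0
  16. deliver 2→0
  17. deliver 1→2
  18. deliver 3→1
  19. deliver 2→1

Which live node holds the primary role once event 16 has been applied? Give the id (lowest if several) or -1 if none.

1

e1 propose(0,'y'): ·
e2 deliver 0→1: 1[back,v=0,y]
e3 deliver 1→0: ·
e4 deliver 0→3: 3[back,v=0,y]
e5 deliver 3→0: 0[prim,v=0,y]
e6 deliver 0→2: 2[back,v=0,y]
e7 deliver 2→0: ·
e8 timeout(1): 1[prim,v=1,y]
e9 deliver 1→3: 3[back,v=1,y]
e10 deliver 3→1: ·
e11 deliver 1→0: 0[back,v=1,y]
e12 deliver 0→1: ·
e13 deliver 2→0: ·
e14 deliver 1→3: ·
e15 deliver 1→0: ·
e16 deliver 2→0: ·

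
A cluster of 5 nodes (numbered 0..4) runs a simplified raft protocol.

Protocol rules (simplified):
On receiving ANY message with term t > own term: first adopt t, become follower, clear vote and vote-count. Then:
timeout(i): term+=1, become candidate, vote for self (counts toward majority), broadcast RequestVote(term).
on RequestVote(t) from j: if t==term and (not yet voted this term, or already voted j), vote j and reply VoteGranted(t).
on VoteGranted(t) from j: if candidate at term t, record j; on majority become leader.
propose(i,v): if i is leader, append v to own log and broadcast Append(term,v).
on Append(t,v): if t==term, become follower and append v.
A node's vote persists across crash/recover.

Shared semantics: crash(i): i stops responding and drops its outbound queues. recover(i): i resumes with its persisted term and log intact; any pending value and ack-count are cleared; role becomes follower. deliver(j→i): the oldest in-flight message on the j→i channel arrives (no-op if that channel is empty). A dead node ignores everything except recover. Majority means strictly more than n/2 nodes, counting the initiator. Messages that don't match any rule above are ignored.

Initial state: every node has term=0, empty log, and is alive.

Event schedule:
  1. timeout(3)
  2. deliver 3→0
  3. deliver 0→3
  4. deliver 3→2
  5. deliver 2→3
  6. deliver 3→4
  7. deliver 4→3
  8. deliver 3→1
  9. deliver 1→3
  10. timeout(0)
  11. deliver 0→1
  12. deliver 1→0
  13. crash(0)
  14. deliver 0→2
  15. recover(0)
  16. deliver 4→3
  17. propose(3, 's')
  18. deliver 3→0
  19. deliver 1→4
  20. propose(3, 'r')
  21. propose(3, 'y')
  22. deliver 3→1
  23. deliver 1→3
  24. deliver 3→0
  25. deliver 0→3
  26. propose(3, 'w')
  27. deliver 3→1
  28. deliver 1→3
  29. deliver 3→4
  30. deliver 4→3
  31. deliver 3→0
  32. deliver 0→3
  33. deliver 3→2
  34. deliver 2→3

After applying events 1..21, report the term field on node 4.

1

after 1 — timeout(3): n3:cand/t1/[-]
after 2 — deliver 3→0: n0:foll/t1/[-]
after 3 — deliver 0→3: ·
after 4 — deliver 3→2: n2:foll/t1/[-]
after 5 — deliver 2→3: n3:lead/t1/[-]
after 6 — deliver 3→4: n4:foll/t1/[-]
after 7 — deliver 4→3: ·
after 8 — deliver 3→1: n1:foll/t1/[-]
after 9 — deliver 1→3: ·
after 10 — timeout(0): n0:cand/t2/[-]
after 11 — deliver 0→1: n1:foll/t2/[-]
after 12 — deliver 1→0: ·
after 13 — crash(0): n0:✗cand/t2/[-]
after 14 — deliver 0→2: ·
after 15 — recover(0): n0:foll/t2/[-]
after 16 — deliver 4→3: ·
after 17 — propose(3,'s'): n3:lead/t1/[s]
after 18 — deliver 3→0: ·
after 19 — deliver 1→4: ·
after 20 — propose(3,'r'): n3:lead/t1/[s,r]
after 21 — propose(3,'y'): n3:lead/t1/[s,r,y]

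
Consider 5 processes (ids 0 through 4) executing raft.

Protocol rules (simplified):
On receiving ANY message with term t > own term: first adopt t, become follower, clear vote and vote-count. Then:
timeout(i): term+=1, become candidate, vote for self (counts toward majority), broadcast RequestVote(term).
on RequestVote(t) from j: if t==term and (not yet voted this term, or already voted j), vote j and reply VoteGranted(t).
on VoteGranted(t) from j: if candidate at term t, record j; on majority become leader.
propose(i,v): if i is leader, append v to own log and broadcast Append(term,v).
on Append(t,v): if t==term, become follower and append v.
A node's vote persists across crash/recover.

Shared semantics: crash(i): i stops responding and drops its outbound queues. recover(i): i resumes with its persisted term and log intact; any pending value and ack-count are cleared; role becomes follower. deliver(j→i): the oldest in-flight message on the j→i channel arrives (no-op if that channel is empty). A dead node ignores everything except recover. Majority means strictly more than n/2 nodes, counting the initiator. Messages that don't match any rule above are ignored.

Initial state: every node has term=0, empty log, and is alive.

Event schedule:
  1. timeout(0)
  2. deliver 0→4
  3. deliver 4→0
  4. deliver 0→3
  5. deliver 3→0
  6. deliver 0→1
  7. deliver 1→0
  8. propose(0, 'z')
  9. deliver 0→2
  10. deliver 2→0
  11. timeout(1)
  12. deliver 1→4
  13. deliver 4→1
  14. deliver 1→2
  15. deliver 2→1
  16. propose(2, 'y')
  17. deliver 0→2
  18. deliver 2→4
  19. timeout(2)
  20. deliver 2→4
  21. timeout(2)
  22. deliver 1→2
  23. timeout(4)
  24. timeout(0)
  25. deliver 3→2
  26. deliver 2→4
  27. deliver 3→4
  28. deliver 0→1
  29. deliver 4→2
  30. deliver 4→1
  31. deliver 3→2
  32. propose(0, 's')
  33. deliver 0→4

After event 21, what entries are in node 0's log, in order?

z

[1] timeout(0) → N0(cand t1 [-])
[2] deliver 0→4 → N4(foll t1 [-])
[3] deliver 4→0 → ∅
[4] deliver 0→3 → N3(foll t1 [-])
[5] deliver 3→0 → N0(lead t1 [-])
[6] deliver 0→1 → N1(foll t1 [-])
[7] deliver 1→0 → ∅
[8] propose(0,'z') → N0(lead t1 [z])
[9] deliver 0→2 → N2(foll t1 [-])
[10] deliver 2→0 → ∅
[11] timeout(1) → N1(cand t2 [-])
[12] deliver 1→4 → N4(foll t2 [-])
[13] deliver 4→1 → ∅
[14] deliver 1→2 → N2(foll t2 [-])
[15] deliver 2→1 → N1(lead t2 [-])
[16] propose(2,'y') → ∅
[17] deliver 0→2 → ∅
[18] deliver 2→4 → ∅
[19] timeout(2) → N2(cand t3 [-])
[20] deliver 2→4 → N4(foll t3 [-])
[21] timeout(2) → N2(cand t4 [-])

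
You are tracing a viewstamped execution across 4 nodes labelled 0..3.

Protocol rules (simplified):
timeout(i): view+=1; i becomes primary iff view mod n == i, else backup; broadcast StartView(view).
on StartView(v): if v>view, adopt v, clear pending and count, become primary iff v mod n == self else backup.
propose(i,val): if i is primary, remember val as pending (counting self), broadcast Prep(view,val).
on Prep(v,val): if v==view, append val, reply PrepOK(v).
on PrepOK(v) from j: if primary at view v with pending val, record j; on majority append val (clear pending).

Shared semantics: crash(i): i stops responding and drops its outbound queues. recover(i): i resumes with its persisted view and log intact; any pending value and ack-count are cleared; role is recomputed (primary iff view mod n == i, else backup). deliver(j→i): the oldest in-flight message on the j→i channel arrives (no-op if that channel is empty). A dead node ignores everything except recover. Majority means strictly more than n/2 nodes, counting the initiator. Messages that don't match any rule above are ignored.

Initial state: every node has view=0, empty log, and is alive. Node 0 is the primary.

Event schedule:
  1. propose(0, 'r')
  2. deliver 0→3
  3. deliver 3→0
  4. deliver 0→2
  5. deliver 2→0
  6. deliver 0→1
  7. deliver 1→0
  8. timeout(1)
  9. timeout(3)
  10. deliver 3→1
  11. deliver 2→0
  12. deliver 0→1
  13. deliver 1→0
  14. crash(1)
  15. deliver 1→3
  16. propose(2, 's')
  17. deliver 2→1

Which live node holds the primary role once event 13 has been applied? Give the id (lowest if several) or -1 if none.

1

[1] propose(0,'r') → ∅
[2] deliver 0→3 → N3(back v0 [r])
[3] deliver 3→0 → ∅
[4] deliver 0→2 → N2(back v0 [r])
[5] deliver 2→0 → N0(prim v0 [r])
[6] deliver 0→1 → N1(back v0 [r])
[7] deliver 1→0 → ∅
[8] timeout(1) → N1(prim v1 [r])
[9] timeout(3) → N3(back v1 [r])
[10] deliver 3→1 → ∅
[11] deliver 2→0 → ∅
[12] deliver 0→1 → ∅
[13] deliver 1→0 → N0(back v1 [r])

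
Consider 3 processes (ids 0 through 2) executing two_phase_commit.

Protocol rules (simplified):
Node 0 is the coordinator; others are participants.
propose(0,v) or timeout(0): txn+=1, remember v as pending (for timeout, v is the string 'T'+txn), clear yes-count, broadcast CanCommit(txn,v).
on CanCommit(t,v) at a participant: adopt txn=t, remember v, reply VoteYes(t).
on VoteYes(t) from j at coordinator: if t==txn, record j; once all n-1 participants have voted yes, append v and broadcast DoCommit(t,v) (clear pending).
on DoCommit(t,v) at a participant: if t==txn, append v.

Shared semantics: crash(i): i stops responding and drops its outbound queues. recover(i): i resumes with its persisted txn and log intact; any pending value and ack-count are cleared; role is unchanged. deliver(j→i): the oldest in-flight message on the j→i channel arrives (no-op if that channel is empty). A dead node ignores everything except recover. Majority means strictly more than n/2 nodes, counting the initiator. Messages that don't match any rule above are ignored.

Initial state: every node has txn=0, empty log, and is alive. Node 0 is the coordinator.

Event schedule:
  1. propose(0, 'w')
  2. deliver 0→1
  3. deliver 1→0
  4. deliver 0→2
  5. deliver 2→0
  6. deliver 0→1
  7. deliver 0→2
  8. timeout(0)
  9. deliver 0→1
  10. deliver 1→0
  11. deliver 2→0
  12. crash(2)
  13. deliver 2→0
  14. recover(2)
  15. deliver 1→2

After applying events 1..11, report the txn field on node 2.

1

e1 propose(0,'w'): 0[coor,t=1,-]
e2 deliver 0→1: 1[part,t=1,-]
e3 deliver 1→0: ·
e4 deliver 0→2: 2[part,t=1,-]
e5 deliver 2→0: 0[coor,t=1,w]
e6 deliver 0→1: 1[part,t=1,w]
e7 deliver 0→2: 2[part,t=1,w]
e8 timeout(0): 0[coor,t=2,w]
e9 deliver 0→1: 1[part,t=2,w]
e10 deliver 1→0: ·
e11 deliver 2→0: ·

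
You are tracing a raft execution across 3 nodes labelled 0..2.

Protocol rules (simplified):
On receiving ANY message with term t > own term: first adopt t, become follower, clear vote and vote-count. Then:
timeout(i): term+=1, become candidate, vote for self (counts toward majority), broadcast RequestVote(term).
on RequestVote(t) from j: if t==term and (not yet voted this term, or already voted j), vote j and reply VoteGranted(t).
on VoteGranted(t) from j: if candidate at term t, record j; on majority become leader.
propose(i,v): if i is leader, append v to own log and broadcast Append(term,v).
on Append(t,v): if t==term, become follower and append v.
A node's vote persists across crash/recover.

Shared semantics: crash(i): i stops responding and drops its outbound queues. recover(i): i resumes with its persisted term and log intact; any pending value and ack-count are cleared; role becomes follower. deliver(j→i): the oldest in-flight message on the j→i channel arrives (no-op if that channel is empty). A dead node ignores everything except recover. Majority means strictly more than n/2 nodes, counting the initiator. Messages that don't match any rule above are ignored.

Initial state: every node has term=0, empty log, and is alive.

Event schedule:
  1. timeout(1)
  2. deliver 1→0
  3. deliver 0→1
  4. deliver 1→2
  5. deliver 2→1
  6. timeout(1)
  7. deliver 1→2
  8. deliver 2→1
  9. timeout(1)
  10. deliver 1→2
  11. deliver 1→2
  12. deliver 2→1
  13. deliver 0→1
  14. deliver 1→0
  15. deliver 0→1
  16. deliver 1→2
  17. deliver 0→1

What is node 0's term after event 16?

e1 timeout(1): 1[cand,t=1,-]
e2 deliver 1→0: 0[foll,t=1,-]
e3 deliver 0→1: 1[lead,t=1,-]
e4 deliver 1→2: 2[foll,t=1,-]
e5 deliver 2→1: ·
e6 timeout(1): 1[cand,t=2,-]
e7 deliver 1→2: 2[foll,t=2,-]
e8 deliver 2→1: 1[lead,t=2,-]
e9 timeout(1): 1[cand,t=3,-]
e10 deliver 1→2: 2[foll,t=3,-]
e11 deliver 1→2: ·
e12 deliver 2→1: 1[lead,t=3,-]
e13 deliver 0→1: ·
e14 deliver 1→0: 0[foll,t=2,-]
e15 deliver 0→1: ·
e16 deliver 1→2: ·

2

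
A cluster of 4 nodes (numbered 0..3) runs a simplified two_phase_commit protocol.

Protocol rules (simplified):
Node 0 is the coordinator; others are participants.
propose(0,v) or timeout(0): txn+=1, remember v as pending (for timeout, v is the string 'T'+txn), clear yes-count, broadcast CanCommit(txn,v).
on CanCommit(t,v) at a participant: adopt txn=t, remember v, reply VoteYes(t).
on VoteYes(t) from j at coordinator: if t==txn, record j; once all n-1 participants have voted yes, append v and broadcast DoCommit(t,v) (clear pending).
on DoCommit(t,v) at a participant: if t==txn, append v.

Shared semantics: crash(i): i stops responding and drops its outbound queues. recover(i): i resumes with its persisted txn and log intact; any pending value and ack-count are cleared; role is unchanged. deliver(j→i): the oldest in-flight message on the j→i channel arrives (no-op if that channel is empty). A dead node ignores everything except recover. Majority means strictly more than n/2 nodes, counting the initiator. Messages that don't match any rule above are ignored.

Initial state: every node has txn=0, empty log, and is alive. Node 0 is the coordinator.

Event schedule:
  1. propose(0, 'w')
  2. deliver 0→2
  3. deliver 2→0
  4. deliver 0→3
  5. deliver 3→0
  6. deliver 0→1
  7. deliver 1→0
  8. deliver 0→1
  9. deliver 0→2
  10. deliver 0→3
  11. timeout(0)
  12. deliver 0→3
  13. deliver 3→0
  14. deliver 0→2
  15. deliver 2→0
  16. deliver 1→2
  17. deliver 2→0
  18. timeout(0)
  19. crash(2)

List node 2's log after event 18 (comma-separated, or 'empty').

step 1 propose(0,'w'): 0={coor,t=1,log=-}
step 2 deliver 0→2: 2={part,t=1,log=-}
step 3 deliver 2→0: —
step 4 deliver 0→3: 3={part,t=1,log=-}
step 5 deliver 3→0: —
step 6 deliver 0→1: 1={part,t=1,log=-}
step 7 deliver 1→0: 0={coor,t=1,log=w}
step 8 deliver 0→1: 1={part,t=1,log=w}
step 9 deliver 0→2: 2={part,t=1,log=w}
step 10 deliver 0→3: 3={part,t=1,log=w}
step 11 timeout(0): 0={coor,t=2,log=w}
step 12 deliver 0→3: 3={part,t=2,log=w}
step 13 deliver 3→0: —
step 14 deliver 0→2: 2={part,t=2,log=w}
step 15 deliver 2→0: —
step 16 deliver 1→2: —
step 17 deliver 2→0: —
step 18 timeout(0): 0={coor,t=3,log=w}

w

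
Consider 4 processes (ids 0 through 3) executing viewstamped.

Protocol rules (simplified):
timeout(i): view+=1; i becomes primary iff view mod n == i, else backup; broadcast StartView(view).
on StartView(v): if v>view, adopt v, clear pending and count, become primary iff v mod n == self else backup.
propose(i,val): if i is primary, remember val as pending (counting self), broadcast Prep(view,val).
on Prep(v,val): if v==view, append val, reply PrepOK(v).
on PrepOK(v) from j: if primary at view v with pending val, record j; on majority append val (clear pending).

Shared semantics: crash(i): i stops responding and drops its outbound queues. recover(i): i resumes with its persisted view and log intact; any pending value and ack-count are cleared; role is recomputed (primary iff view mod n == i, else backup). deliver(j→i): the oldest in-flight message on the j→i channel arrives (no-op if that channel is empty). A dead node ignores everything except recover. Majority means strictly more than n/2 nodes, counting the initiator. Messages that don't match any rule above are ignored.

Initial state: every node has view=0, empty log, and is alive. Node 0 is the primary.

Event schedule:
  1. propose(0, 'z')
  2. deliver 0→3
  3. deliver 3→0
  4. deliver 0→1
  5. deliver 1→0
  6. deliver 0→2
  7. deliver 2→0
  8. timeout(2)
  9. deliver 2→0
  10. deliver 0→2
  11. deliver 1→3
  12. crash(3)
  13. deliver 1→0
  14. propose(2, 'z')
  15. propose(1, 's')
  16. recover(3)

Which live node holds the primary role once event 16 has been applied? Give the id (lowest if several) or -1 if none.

-1

e1 propose(0,'z'): ·
e2 deliver 0→3: 3[back,v=0,z]
e3 deliver 3→0: ·
e4 deliver 0→1: 1[back,v=0,z]
e5 deliver 1→0: 0[prim,v=0,z]
e6 deliver 0→2: 2[back,v=0,z]
e7 deliver 2→0: ·
e8 timeout(2): 2[back,v=1,z]
e9 deliver 2→0: 0[back,v=1,z]
e10 deliver 0→2: ·
e11 deliver 1→3: ·
e12 crash(3): 3[✗back,v=0,z]
e13 deliver 1→0: ·
e14 propose(2,'z'): ·
e15 propose(1,'s'): ·
e16 recover(3): 3[back,v=0,z]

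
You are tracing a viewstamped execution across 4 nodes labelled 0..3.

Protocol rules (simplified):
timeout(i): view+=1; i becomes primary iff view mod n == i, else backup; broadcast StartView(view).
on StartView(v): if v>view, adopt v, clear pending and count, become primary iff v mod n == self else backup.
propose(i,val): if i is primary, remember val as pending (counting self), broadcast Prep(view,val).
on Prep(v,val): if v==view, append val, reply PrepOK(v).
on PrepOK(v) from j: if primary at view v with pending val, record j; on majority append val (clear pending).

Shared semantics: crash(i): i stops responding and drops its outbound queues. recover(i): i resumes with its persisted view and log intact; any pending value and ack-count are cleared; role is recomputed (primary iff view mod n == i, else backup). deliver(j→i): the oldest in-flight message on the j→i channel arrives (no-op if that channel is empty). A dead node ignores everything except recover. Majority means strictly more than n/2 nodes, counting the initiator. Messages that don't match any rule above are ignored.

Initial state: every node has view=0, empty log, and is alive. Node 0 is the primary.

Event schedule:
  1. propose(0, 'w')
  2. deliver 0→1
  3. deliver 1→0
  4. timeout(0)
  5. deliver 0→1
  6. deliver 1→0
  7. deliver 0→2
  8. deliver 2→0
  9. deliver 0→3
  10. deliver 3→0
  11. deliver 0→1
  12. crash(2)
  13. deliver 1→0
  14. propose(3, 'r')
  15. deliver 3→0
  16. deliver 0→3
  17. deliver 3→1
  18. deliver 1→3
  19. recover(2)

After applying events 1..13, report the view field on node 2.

0

after 1 — propose(0,'w'): ·
after 2 — deliver 0→1: n1:back/v0/[w]
after 3 — deliver 1→0: ·
after 4 — timeout(0): n0:back/v1/[-]
after 5 — deliver 0→1: n1:prim/v1/[w]
after 6 — deliver 1→0: ·
after 7 — deliver 0→2: n2:back/v0/[w]
after 8 — deliver 2→0: ·
after 9 — deliver 0→3: n3:back/v0/[w]
after 10 — deliver 3→0: ·
after 11 — deliver 0→1: ·
after 12 — crash(2): n2:✗back/v0/[w]
after 13 — deliver 1→0: ·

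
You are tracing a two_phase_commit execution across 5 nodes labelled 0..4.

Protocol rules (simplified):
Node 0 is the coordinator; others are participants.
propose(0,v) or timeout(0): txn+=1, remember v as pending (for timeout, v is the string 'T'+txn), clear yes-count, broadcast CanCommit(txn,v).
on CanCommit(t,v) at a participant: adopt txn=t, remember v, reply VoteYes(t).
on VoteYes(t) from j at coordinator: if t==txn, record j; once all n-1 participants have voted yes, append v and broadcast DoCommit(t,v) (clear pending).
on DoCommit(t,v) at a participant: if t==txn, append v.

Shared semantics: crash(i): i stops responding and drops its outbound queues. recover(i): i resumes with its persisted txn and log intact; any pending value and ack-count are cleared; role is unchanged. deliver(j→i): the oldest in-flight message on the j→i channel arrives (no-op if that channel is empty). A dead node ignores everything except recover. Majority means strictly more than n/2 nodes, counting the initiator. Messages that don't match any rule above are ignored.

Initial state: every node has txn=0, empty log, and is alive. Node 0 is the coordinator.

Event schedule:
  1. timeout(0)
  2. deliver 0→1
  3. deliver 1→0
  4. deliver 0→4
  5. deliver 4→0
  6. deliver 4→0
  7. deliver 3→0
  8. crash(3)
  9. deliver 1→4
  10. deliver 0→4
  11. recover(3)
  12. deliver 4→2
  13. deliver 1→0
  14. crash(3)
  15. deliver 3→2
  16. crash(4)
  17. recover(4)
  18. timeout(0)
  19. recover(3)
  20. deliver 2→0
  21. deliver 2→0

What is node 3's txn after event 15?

step 1 timeout(0): 0={coor,t=1,log=-}
step 2 deliver 0→1: 1={part,t=1,log=-}
step 3 deliver 1→0: —
step 4 deliver 0→4: 4={part,t=1,log=-}
step 5 deliver 4→0: —
step 6 deliver 4→0: —
step 7 deliver 3→0: —
step 8 crash(3): 3={✗part,t=0,log=-}
step 9 deliver 1→4: —
step 10 deliver 0→4: —
step 11 recover(3): 3={part,t=0,log=-}
step 12 deliver 4→2: —
step 13 deliver 1→0: —
step 14 crash(3): 3={✗part,t=0,log=-}
step 15 deliver 3→2: —

0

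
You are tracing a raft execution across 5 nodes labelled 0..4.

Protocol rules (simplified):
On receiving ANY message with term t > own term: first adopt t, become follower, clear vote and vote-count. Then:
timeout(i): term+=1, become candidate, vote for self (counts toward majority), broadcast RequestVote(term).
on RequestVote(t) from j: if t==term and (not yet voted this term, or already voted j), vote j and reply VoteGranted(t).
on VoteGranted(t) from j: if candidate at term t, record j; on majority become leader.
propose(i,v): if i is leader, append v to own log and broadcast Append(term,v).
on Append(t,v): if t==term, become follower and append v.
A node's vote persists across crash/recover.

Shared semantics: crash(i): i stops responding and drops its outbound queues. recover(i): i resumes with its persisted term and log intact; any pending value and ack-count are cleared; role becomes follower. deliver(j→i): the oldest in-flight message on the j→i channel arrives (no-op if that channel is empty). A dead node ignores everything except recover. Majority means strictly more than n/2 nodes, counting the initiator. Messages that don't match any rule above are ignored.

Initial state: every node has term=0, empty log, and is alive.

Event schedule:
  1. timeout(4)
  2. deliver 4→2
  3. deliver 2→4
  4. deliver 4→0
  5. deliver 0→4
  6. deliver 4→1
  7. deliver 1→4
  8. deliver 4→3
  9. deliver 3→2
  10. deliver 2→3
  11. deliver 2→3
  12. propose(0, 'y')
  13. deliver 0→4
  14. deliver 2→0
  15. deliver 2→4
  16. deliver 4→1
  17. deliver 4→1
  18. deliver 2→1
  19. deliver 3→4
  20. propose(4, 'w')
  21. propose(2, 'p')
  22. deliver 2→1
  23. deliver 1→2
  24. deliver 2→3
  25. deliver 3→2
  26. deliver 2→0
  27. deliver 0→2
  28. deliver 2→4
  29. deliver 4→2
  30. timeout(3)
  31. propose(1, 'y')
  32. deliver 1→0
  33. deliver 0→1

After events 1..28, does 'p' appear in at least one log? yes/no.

no

e1 timeout(4): 4[cand,t=1,-]
e2 deliver 4→2: 2[foll,t=1,-]
e3 deliver 2→4: ·
e4 deliver 4→0: 0[foll,t=1,-]
e5 deliver 0→4: 4[lead,t=1,-]
e6 deliver 4→1: 1[foll,t=1,-]
e7 deliver 1→4: ·
e8 deliver 4→3: 3[foll,t=1,-]
e9 deliver 3→2: ·
e10 deliver 2→3: ·
e11 deliver 2→3: ·
e12 propose(0,'y'): ·
e13 deliver 0→4: ·
e14 deliver 2→0: ·
e15 deliver 2→4: ·
e16 deliver 4→1: ·
e17 deliver 4→1: ·
e18 deliver 2→1: ·
e19 deliver 3→4: ·
e20 propose(4,'w'): 4[lead,t=1,w]
e21 propose(2,'p'): ·
e22 deliver 2→1: ·
e23 deliver 1→2: ·
e24 deliver 2→3: ·
e25 deliver 3→2: ·
e26 deliver 2→0: ·
e27 deliver 0→2: ·
e28 deliver 2→4: ·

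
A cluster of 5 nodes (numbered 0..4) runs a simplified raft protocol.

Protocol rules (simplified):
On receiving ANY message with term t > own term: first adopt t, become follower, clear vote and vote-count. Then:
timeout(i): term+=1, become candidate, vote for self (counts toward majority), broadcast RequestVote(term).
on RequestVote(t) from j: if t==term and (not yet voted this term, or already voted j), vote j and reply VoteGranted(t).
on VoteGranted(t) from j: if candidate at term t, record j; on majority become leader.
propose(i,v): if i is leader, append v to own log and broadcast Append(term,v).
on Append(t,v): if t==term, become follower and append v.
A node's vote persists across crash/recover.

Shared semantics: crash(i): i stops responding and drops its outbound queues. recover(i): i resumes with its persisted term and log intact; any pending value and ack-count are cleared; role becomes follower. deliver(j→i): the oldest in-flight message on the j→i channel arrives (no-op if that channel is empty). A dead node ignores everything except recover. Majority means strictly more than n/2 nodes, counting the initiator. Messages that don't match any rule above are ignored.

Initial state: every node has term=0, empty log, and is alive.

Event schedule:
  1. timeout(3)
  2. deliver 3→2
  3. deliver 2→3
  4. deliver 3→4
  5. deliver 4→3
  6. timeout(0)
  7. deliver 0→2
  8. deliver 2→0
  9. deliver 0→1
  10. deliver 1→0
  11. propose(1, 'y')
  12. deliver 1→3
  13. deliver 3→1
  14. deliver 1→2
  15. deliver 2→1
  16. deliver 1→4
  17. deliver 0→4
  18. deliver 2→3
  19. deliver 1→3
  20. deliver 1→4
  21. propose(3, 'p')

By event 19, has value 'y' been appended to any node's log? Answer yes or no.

no

step 1 timeout(3): 3={cand,t=1,log=-}
step 2 deliver 3→2: 2={foll,t=1,log=-}
step 3 deliver 2→3: —
step 4 deliver 3→4: 4={foll,t=1,log=-}
step 5 deliver 4→3: 3={lead,t=1,log=-}
step 6 timeout(0): 0={cand,t=1,log=-}
step 7 deliver 0→2: —
step 8 deliver 2→0: —
step 9 deliver 0→1: 1={foll,t=1,log=-}
step 10 deliver 1→0: —
step 11 propose(1,'y'): —
step 12 deliver 1→3: —
step 13 deliver 3→1: —
step 14 deliver 1→2: —
step 15 deliver 2→1: —
step 16 deliver 1→4: —
step 17 deliver 0→4: —
step 18 deliver 2→3: —
step 19 deliver 1→3: —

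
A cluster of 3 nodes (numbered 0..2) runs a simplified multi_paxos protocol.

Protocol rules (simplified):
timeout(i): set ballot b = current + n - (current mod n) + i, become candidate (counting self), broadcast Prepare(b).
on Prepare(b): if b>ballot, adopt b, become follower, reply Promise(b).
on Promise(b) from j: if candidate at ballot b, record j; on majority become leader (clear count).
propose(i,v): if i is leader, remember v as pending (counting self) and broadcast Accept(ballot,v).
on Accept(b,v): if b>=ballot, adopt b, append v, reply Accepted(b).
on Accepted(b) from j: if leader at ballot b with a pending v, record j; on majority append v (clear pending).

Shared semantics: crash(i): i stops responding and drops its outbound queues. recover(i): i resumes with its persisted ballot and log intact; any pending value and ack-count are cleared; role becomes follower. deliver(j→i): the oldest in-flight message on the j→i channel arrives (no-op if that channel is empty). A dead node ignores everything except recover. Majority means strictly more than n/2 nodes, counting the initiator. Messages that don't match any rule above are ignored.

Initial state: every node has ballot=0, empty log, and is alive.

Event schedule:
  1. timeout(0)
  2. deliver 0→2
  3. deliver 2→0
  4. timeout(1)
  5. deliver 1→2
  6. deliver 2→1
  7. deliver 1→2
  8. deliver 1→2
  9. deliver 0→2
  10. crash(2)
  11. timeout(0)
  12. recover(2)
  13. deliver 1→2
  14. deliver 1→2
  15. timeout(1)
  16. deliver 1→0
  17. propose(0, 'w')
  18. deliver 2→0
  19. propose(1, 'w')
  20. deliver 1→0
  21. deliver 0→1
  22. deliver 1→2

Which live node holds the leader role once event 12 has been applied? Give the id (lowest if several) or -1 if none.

step 1 timeout(0): 0={cand,b=3,log=-}
step 2 deliver 0→2: 2={foll,b=3,log=-}
step 3 deliver 2→0: 0={lead,b=3,log=-}
step 4 timeout(1): 1={cand,b=4,log=-}
step 5 deliver 1→2: 2={foll,b=4,log=-}
step 6 deliver 2→1: 1={lead,b=4,log=-}
step 7 deliver 1→2: —
step 8 deliver 1→2: —
step 9 deliver 0→2: —
step 10 crash(2): 2={✗foll,b=4,log=-}
step 11 timeout(0): 0={cand,b=6,log=-}
step 12 recover(2): 2={foll,b=4,log=-}

1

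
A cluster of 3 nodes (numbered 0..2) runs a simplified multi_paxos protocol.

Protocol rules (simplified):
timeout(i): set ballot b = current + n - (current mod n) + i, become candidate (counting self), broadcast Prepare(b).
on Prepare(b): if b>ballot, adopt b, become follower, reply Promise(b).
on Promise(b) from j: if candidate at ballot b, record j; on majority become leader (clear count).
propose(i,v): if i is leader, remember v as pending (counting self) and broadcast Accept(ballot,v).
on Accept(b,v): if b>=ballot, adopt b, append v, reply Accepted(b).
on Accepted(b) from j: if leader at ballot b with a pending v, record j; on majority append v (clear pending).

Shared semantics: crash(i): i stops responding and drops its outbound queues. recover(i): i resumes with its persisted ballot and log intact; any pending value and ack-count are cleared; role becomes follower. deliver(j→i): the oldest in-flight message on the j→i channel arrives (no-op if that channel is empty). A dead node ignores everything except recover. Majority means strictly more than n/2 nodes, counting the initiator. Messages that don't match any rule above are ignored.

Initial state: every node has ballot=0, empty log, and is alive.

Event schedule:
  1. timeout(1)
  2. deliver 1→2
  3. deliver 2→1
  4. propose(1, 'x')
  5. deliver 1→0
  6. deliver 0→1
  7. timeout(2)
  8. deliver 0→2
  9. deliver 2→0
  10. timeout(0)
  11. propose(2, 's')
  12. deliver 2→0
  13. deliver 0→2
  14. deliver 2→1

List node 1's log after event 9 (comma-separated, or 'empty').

empty

e1 timeout(1): 1[cand,b=4,-]
e2 deliver 1→2: 2[foll,b=4,-]
e3 deliver 2→1: 1[lead,b=4,-]
e4 propose(1,'x'): ·
e5 deliver 1→0: 0[foll,b=4,-]
e6 deliver 0→1: ·
e7 timeout(2): 2[cand,b=8,-]
e8 deliver 0→2: ·
e9 deliver 2→0: 0[foll,b=8,-]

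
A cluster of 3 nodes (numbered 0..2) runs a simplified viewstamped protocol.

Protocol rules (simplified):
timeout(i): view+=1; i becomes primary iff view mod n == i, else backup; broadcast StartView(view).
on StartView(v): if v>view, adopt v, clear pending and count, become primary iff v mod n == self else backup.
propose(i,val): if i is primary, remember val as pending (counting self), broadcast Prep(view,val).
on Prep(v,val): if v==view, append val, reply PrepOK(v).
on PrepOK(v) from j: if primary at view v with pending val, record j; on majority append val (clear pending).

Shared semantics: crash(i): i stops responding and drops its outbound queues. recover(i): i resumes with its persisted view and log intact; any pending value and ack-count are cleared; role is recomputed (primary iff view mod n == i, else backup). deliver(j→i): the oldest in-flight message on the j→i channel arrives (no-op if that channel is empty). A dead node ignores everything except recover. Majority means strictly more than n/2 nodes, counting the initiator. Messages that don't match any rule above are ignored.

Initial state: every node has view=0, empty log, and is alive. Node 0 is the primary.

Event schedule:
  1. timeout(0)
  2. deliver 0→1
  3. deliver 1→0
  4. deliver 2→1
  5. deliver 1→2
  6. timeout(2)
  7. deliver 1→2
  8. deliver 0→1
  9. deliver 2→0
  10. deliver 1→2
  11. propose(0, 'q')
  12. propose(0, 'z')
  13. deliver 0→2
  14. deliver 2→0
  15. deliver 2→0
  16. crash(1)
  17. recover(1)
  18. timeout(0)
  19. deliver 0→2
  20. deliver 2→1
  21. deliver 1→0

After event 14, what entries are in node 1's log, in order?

empty

after 1 — timeout(0): n0:back/v1/[-]
after 2 — deliver 0→1: n1:prim/v1/[-]
after 3 — deliver 1→0: ·
after 4 — deliver 2→1: ·
after 5 — deliver 1→2: ·
after 6 — timeout(2): n2:back/v1/[-]
after 7 — deliver 1→2: ·
after 8 — deliver 0→1: ·
after 9 — deliver 2→0: ·
after 10 — deliver 1→2: ·
after 11 — propose(0,'q'): ·
after 12 — propose(0,'z'): ·
after 13 — deliver 0→2: ·
after 14 — deliver 2→0: ·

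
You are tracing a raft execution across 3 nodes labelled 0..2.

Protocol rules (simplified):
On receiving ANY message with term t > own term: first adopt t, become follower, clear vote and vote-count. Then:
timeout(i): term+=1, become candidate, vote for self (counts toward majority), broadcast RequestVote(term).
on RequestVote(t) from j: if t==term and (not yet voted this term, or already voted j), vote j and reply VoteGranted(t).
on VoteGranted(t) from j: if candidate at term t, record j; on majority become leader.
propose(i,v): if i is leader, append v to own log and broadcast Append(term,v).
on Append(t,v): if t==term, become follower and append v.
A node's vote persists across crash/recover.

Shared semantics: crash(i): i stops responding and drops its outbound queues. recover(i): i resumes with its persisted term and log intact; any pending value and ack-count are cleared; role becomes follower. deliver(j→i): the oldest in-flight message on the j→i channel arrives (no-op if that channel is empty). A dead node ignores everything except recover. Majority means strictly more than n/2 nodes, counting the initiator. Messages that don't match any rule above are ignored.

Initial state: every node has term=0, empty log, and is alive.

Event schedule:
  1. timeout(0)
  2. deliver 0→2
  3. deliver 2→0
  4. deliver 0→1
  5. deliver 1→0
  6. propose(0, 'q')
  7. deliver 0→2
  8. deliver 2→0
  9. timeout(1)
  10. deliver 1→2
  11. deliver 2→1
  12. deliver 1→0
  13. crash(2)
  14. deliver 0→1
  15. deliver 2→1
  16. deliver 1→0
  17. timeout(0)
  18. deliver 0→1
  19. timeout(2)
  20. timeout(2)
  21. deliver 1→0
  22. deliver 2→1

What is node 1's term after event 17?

2

after 1 — timeout(0): n0:cand/t1/[-]
after 2 — deliver 0→2: n2:foll/t1/[-]
after 3 — deliver 2→0: n0:lead/t1/[-]
after 4 — deliver 0→1: n1:foll/t1/[-]
after 5 — deliver 1→0: ·
after 6 — propose(0,'q'): n0:lead/t1/[q]
after 7 — deliver 0→2: n2:foll/t1/[q]
after 8 — deliver 2→0: ·
after 9 — timeout(1): n1:cand/t2/[-]
after 10 — deliver 1→2: n2:foll/t2/[q]
after 11 — deliver 2→1: n1:lead/t2/[-]
after 12 — deliver 1→0: n0:foll/t2/[q]
after 13 — crash(2): n2:✗foll/t2/[q]
after 14 — deliver 0→1: ·
after 15 — deliver 2→1: ·
after 16 — deliver 1→0: ·
after 17 — timeout(0): n0:cand/t3/[q]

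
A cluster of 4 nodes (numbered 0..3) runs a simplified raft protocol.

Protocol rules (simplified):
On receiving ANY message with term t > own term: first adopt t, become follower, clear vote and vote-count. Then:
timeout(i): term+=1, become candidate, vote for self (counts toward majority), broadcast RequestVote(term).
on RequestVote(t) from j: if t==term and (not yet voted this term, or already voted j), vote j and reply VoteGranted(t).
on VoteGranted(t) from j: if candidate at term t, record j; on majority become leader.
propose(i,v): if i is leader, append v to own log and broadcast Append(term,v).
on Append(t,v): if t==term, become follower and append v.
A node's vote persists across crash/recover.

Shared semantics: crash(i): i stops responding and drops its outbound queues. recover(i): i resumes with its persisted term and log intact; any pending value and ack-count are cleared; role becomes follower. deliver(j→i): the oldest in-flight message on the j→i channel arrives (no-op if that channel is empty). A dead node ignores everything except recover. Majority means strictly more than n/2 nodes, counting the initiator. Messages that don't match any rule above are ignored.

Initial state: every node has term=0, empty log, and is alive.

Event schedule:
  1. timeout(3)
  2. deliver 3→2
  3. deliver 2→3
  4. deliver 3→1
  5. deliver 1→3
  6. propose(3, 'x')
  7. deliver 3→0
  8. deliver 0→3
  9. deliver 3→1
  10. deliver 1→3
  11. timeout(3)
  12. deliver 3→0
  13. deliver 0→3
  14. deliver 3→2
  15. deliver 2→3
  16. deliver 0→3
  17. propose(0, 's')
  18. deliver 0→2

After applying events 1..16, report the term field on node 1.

1

after 1 — timeout(3): n3:cand/t1/[-]
after 2 — deliver 3→2: n2:foll/t1/[-]
after 3 — deliver 2→3: ·
after 4 — deliver 3→1: n1:foll/t1/[-]
after 5 — deliver 1→3: n3:lead/t1/[-]
after 6 — propose(3,'x'): n3:lead/t1/[x]
after 7 — deliver 3→0: n0:foll/t1/[-]
after 8 — deliver 0→3: ·
after 9 — deliver 3→1: n1:foll/t1/[x]
after 10 — deliver 1→3: ·
after 11 — timeout(3): n3:cand/t2/[x]
after 12 — deliver 3→0: n0:foll/t1/[x]
after 13 — deliver 0→3: ·
after 14 — deliver 3→2: n2:foll/t1/[x]
after 15 — deliver 2→3: ·
after 16 — deliver 0→3: ·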